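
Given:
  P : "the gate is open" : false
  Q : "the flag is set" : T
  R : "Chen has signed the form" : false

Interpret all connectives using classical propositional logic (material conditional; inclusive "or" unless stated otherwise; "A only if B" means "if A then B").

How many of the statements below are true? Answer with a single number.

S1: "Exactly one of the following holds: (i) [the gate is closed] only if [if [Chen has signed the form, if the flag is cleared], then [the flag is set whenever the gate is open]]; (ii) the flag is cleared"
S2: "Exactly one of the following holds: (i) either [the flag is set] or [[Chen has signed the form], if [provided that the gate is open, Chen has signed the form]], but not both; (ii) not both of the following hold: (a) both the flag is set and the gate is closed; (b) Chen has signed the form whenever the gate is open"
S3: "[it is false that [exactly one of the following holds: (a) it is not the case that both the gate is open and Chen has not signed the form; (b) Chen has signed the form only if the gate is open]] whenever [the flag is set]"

3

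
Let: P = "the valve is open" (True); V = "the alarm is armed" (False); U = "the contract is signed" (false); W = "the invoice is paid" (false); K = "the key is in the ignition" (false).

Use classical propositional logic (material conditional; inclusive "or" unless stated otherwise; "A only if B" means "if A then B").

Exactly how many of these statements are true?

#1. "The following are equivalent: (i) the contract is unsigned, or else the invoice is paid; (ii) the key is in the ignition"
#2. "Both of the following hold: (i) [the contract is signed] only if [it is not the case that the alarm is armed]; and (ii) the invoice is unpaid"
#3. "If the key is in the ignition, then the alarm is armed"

2

#1: Parsed as (~U | W) <-> K

~U = ~F = T
~U | W = T | F = T
(~U | W) <-> K = T <-> F = F
So #1 is false.

#2: Parsed as (U -> ~V) & ~W

~V = ~F = T
U -> ~V = F -> T = T
~W = ~F = T
(U -> ~V) & ~W = T & T = T
So #2 is true.

#3: This is K -> V.

K -> V = F -> F = T
So #3 is true.

Count: 2.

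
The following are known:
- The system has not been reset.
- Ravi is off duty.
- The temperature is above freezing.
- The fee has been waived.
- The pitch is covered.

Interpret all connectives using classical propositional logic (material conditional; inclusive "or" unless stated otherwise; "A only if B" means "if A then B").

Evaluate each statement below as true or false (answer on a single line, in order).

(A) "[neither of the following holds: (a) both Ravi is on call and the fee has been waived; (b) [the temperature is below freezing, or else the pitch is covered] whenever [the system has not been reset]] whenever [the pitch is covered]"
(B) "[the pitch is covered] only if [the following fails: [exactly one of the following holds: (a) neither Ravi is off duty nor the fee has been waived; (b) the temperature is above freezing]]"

Let V = "the pitch is covered" (T), M = "Ravi is on call" (F), S = "the fee has been waived" (T), L = "the system has been reset" (F), G = "the temperature is below freezing" (F).

(A): Parsed as V → ((M ∧ S) ↓ (¬L → (G ∨ V)))

M ∧ S = F ∧ T = F
¬L = ¬F = T
G ∨ V = F ∨ T = T
¬L → (G ∨ V) = T → T = T
(M ∧ S) ↓ (¬L → (G ∨ V)) = F ↓ T = F
V → ((M ∧ S) ↓ (¬L → (G ∨ V))) = T → F = F
Thus (A) is false.

(B): Parsed as V → ¬((¬M ↓ S) ⊕ ¬G)

¬M = ¬F = T
¬M ↓ S = T ↓ T = F
¬G = ¬F = T
(¬M ↓ S) ⊕ ¬G = F ⊕ T = T
¬((¬M ↓ S) ⊕ ¬G) = ¬T = F
V → ¬((¬M ↓ S) ⊕ ¬G) = T → F = F
Hence (B) is false.

(A) false; (B) false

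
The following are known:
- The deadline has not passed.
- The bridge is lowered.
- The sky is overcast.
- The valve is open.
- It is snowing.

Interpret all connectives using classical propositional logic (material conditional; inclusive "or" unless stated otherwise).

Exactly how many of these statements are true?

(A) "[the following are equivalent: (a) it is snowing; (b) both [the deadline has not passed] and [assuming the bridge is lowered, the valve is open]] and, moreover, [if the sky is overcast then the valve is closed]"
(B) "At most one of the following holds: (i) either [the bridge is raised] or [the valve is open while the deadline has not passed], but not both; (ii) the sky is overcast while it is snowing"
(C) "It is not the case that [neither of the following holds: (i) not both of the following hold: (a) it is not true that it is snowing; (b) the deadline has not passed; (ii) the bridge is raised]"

Let U = "it is snowing" (T), P = "the deadline has passed" (F), Q = "the bridge is raised" (F), S = "the valve is open" (T), R = "the sky is overcast" (T).

(A): Parsed as (U ↔ (¬P ∧ (¬Q → S))) ∧ (R → ¬S)

¬P = ¬F = T
¬Q = ¬F = T
¬Q → S = T → T = T
¬P ∧ (¬Q → S) = T ∧ T = T
U ↔ (¬P ∧ (¬Q → S)) = T ↔ T = T
¬S = ¬T = F
R → ¬S = T → F = F
(U ↔ (¬P ∧ (¬Q → S))) ∧ (R → ¬S) = T ∧ F = F
Thus (A) is false.

(B): This is (Q ⊕ (S ∧ ¬P)) ↑ (R ∧ U).

¬P = ¬F = T
S ∧ ¬P = T ∧ T = T
Q ⊕ (S ∧ ¬P) = F ⊕ T = T
R ∧ U = T ∧ T = T
(Q ⊕ (S ∧ ¬P)) ↑ (R ∧ U) = T ↑ T = F
Thus (B) is false.

(C): Parsed as ¬((¬U ↑ ¬P) ↓ Q)

¬U = ¬T = F
¬P = ¬F = T
¬U ↑ ¬P = F ↑ T = T
(¬U ↑ ¬P) ↓ Q = T ↓ F = F
¬((¬U ↑ ¬P) ↓ Q) = ¬F = T
Thus (C) is true.

Count: 1.

1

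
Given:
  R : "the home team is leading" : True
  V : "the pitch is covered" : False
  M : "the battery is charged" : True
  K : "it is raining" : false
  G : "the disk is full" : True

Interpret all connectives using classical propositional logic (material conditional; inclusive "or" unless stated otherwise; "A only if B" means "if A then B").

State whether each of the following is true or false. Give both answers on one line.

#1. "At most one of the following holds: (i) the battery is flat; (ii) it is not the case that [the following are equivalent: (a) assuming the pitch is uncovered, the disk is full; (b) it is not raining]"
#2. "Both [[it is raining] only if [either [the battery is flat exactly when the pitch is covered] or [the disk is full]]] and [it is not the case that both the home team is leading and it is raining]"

#1: This is not M nand not ((not V -> G) iff not K).

not M = not True = False
not V = not False = True
not V -> G = True -> True = True
not K = not False = True
(not V -> G) iff not K = True iff True = True
not ((not V -> G) iff not K) = not True = False
not M nand not ((not V -> G) iff not K) = False nand False = True
Hence #1 is true.

#2: This is (K -> ((not M iff V) or G)) and (R nand K).

not M = not True = False
not M iff V = False iff False = True
(not M iff V) or G = True or True = True
K -> ((not M iff V) or G) = False -> True = True
R nand K = True nand False = True
(K -> ((not M iff V) or G)) and (R nand K) = True and True = True
Thus #2 is true.

#1 True / #2 True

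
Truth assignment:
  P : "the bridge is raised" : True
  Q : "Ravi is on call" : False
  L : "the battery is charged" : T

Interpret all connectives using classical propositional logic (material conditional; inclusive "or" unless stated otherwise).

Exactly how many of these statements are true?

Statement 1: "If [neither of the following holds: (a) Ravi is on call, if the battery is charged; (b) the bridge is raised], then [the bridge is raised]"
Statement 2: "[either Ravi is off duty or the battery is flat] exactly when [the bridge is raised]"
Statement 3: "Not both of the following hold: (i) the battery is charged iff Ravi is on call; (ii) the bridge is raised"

Statement 1: Parsed as ((L -> Q) nor P) -> P

L -> Q = T -> F = F
(L -> Q) nor P = F nor T = F
((L -> Q) nor P) -> P = F -> T = T
Hence Statement 1 is true.

Statement 2: In symbols: (~Q | ~L) <-> P

~Q = ~F = T
~L = ~T = F
~Q | ~L = T | F = T
(~Q | ~L) <-> P = T <-> T = T
Thus Statement 2 is true.

Statement 3: This is (L <-> Q) nand P.

L <-> Q = T <-> F = F
(L <-> Q) nand P = F nand T = T
Thus Statement 3 is true.

True statements: 3 (Statement 1, Statement 2, Statement 3).

3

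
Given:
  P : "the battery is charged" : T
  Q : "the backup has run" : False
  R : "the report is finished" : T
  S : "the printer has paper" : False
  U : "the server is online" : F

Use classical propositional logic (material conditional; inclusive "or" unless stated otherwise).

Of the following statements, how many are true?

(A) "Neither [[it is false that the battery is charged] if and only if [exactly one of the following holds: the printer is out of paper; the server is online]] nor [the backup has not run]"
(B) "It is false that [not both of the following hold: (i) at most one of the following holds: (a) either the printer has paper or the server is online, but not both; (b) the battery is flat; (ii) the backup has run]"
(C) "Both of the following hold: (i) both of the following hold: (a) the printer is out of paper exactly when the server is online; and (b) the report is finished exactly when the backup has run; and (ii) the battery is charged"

(A): This is (¬P ↔ (¬S ⊕ U)) ↓ ¬Q.

¬P = ¬T = F
¬S = ¬F = T
¬S ⊕ U = T ⊕ F = T
¬P ↔ (¬S ⊕ U) = F ↔ T = F
¬Q = ¬F = T
(¬P ↔ (¬S ⊕ U)) ↓ ¬Q = F ↓ T = F
Thus (A) is false.

(B): Parsed as ¬(((S ⊕ U) ↑ ¬P) ↑ Q)

S ⊕ U = F ⊕ F = F
¬P = ¬T = F
(S ⊕ U) ↑ ¬P = F ↑ F = T
((S ⊕ U) ↑ ¬P) ↑ Q = T ↑ F = T
¬(((S ⊕ U) ↑ ¬P) ↑ Q) = ¬T = F
Hence (B) is false.

(C): Parsed as ((¬S ↔ U) ∧ (R ↔ Q)) ∧ P

¬S = ¬F = T
¬S ↔ U = T ↔ F = F
R ↔ Q = T ↔ F = F
(¬S ↔ U) ∧ (R ↔ Q) = F ∧ F = F
((¬S ↔ U) ∧ (R ↔ Q)) ∧ P = F ∧ T = F
So (C) is false.

True statements: 0 (none).

0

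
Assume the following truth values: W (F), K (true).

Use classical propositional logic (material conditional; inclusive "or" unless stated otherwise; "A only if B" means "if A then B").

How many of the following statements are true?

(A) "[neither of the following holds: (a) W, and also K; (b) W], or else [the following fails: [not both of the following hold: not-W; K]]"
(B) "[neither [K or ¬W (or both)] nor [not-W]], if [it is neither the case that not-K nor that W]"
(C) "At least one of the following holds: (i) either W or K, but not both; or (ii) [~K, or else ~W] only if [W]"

(A): In symbols: ((W & K) nor W) | ~(~W nand K)

W & K = F & T = F
(W & K) nor W = F nor F = T
~W = ~F = T
~W nand K = T nand T = F
~(~W nand K) = ~F = T
((W & K) nor W) | ~(~W nand K) = T | T = T
Thus (A) is true.

(B): Parsed as (~K nor W) -> ((K | ~W) nor ~W)

~K = ~T = F
~K nor W = F nor F = T
~W = ~F = T
K | ~W = T | T = T
~W = ~F = T
(K | ~W) nor ~W = T nor T = F
(~K nor W) -> ((K | ~W) nor ~W) = T -> F = F
So (B) is false.

(C): In symbols: (W xor K) | ((~K | ~W) -> W)

W xor K = F xor T = T
~K = ~T = F
~W = ~F = T
~K | ~W = F | T = T
(~K | ~W) -> W = T -> F = F
(W xor K) | ((~K | ~W) -> W) = T | F = T
Hence (C) is true.

True statements: 2.

2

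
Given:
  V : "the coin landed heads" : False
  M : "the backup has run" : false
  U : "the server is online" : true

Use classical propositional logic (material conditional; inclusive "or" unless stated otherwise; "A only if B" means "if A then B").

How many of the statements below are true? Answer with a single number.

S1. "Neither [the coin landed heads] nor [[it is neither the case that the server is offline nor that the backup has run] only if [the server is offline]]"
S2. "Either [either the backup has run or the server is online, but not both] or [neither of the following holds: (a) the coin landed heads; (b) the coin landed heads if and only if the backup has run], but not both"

S1: In symbols: V nor ((not U nor M) -> not U)

not U = not True = False
not U nor M = False nor False = True
not U = not True = False
(not U nor M) -> not U = True -> False = False
V nor ((not U nor M) -> not U) = False nor False = True
So S1 is true.

S2: In symbols: (M xor U) xor (V nor (V iff M))

M xor U = False xor True = True
V iff M = False iff False = True
V nor (V iff M) = False nor True = False
(M xor U) xor (V nor (V iff M)) = True xor False = True
So S2 is true.

Count: 2.

2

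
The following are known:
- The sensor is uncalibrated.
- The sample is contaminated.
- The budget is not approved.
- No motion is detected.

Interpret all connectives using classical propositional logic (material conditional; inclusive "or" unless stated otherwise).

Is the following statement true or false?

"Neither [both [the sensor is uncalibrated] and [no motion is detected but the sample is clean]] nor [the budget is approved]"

The statement is true.

Let P = "the sensor is calibrated" (F), S = "motion is detected" (F), Q = "the sample is contaminated" (T), R = "the budget is approved" (F).
Formalization: (¬P ∧ (¬S ∧ ¬Q)) ↓ R

¬P = ¬F = T
¬S = ¬F = T
¬Q = ¬T = F
¬S ∧ ¬Q = T ∧ F = F
¬P ∧ (¬S ∧ ¬Q) = T ∧ F = F
(¬P ∧ (¬S ∧ ¬Q)) ↓ R = F ↓ F = T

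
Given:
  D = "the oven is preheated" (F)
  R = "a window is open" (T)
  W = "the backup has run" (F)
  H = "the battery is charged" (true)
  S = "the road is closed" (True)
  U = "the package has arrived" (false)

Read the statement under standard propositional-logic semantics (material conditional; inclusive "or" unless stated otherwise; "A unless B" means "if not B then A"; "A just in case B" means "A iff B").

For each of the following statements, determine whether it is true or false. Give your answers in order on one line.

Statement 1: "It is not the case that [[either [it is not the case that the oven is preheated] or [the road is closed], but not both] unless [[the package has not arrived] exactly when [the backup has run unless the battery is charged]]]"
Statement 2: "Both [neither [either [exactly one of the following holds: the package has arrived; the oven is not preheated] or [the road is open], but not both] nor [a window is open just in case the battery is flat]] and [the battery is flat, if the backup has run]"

Statement 1 False; Statement 2 False

Statement 1: Formalization: ~((~D xor S) | (~U <-> (W | H)))

~D = ~F = T
~D xor S = T xor T = F
~U = ~F = T
W | H = F | T = T
~U <-> (W | H) = T <-> T = T
(~D xor S) | (~U <-> (W | H)) = F | T = T
~((~D xor S) | (~U <-> (W | H))) = ~T = F
Hence Statement 1 is false.

Statement 2: This is (((U xor ~D) xor ~S) nor (R <-> ~H)) & (W -> ~H).

~D = ~F = T
U xor ~D = F xor T = T
~S = ~T = F
(U xor ~D) xor ~S = T xor F = T
~H = ~T = F
R <-> ~H = T <-> F = F
((U xor ~D) xor ~S) nor (R <-> ~H) = T nor F = F
~H = ~T = F
W -> ~H = F -> F = T
(((U xor ~D) xor ~S) nor (R <-> ~H)) & (W -> ~H) = F & T = F
Thus Statement 2 is false.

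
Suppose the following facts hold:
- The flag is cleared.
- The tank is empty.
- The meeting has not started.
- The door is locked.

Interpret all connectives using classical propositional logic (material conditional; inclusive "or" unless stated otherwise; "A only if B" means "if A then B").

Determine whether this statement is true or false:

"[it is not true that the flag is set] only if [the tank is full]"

The statement is false.

Let P = "the flag is set" (F), Q = "the tank is full" (F).
In symbols: ~P -> Q

~P = ~F = T
~P -> Q = T -> F = F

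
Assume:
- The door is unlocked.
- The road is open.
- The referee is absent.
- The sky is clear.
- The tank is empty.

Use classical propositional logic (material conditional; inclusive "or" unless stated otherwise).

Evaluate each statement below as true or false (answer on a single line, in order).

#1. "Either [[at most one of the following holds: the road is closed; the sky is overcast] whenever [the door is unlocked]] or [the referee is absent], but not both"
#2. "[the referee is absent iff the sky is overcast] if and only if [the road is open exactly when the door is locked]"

#1 F, #2 T

Let P = "the door is locked" (F), Q = "the road is closed" (F), S = "the sky is overcast" (F), R = "the referee is present" (F).

#1: In symbols: (¬P → (Q ↑ S)) ⊕ ¬R

¬P = ¬F = T
Q ↑ S = F ↑ F = T
¬P → (Q ↑ S) = T → T = T
¬R = ¬F = T
(¬P → (Q ↑ S)) ⊕ ¬R = T ⊕ T = F
So #1 is false.

#2: Formalization: (¬R ↔ S) ↔ (¬Q ↔ P)

¬R = ¬F = T
¬R ↔ S = T ↔ F = F
¬Q = ¬F = T
¬Q ↔ P = T ↔ F = F
(¬R ↔ S) ↔ (¬Q ↔ P) = F ↔ F = T
Hence #2 is true.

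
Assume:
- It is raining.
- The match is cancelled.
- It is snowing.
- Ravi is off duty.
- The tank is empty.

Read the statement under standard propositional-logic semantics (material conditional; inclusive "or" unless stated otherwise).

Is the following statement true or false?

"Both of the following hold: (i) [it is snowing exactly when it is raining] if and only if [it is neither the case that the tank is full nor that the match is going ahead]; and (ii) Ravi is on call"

Let M = "it is snowing" (True), V = "it is raining" (True), H = "the tank is full" (False), K = "the match is cancelled" (True), W = "Ravi is on call" (False).
Parsed as ((M iff V) iff (H nor not K)) and W

M iff V = True iff True = True
not K = not True = False
H nor not K = False nor False = True
(M iff V) iff (H nor not K) = True iff True = True
((M iff V) iff (H nor not K)) and W = True and False = False

False.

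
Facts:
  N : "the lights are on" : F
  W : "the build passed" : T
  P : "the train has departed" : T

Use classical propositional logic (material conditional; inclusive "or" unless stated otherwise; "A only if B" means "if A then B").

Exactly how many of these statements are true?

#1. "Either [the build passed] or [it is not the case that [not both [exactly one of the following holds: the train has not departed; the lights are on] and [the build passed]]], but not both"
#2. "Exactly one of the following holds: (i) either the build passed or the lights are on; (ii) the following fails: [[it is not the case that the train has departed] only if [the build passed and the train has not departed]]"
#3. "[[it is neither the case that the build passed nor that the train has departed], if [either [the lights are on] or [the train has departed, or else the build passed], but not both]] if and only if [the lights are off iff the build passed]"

#1: Parsed as W ⊕ ¬((¬P ⊕ N) ↑ W)

¬P = ¬T = F
¬P ⊕ N = F ⊕ F = F
(¬P ⊕ N) ↑ W = F ↑ T = T
¬((¬P ⊕ N) ↑ W) = ¬T = F
W ⊕ ¬((¬P ⊕ N) ↑ W) = T ⊕ F = T
So #1 is true.

#2: Formalization: (W ∨ N) ⊕ ¬(¬P → (W ∧ ¬P))

W ∨ N = T ∨ F = T
¬P = ¬T = F
¬P = ¬T = F
W ∧ ¬P = T ∧ F = F
¬P → (W ∧ ¬P) = F → F = T
¬(¬P → (W ∧ ¬P)) = ¬T = F
(W ∨ N) ⊕ ¬(¬P → (W ∧ ¬P)) = T ⊕ F = T
Thus #2 is true.

#3: This is ((N ⊕ (P ∨ W)) → (W ↓ P)) ↔ (¬N ↔ W).

P ∨ W = T ∨ T = T
N ⊕ (P ∨ W) = F ⊕ T = T
W ↓ P = T ↓ T = F
(N ⊕ (P ∨ W)) → (W ↓ P) = T → F = F
¬N = ¬F = T
¬N ↔ W = T ↔ T = T
((N ⊕ (P ∨ W)) → (W ↓ P)) ↔ (¬N ↔ W) = F ↔ T = F
Thus #3 is false.

2 of the 3 statements are true.

2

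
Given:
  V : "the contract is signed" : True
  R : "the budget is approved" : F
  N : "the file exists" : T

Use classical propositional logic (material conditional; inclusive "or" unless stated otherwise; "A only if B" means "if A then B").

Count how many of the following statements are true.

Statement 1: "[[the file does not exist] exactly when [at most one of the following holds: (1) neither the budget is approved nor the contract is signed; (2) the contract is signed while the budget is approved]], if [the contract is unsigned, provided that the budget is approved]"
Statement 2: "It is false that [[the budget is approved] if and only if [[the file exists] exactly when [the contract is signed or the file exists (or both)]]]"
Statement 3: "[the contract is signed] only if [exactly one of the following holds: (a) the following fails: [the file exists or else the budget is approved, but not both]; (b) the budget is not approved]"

2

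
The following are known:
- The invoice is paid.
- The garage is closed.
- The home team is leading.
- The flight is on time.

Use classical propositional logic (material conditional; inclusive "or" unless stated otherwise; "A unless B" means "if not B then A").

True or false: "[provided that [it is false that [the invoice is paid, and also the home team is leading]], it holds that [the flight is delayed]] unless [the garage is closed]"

Let N = "the invoice is paid" (T), L = "the home team is leading" (T), M = "the flight is delayed" (F), S = "the garage is closed" (T).
This is (~(N & L) -> M) | S.

N & L = T & T = T
~(N & L) = ~T = F
~(N & L) -> M = F -> F = T
(~(N & L) -> M) | S = T | T = T

The statement is true.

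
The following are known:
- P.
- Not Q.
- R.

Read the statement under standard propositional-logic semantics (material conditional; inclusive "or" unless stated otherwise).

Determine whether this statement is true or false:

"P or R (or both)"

Formalization: P ∨ R

P ∨ R = T ∨ T = T

True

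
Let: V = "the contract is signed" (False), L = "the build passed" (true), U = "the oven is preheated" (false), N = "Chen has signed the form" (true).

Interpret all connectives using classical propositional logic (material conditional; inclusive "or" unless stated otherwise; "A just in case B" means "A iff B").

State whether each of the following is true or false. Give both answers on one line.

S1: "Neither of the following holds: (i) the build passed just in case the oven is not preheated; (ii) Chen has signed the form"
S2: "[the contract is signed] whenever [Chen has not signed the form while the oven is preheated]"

S1 F, S2 T

S1: Parsed as (L <-> ~U) nor N

~U = ~F = T
L <-> ~U = T <-> T = T
(L <-> ~U) nor N = T nor T = F
So S1 is false.

S2: This is (~N & U) -> V.

~N = ~T = F
~N & U = F & F = F
(~N & U) -> V = F -> F = T
Thus S2 is true.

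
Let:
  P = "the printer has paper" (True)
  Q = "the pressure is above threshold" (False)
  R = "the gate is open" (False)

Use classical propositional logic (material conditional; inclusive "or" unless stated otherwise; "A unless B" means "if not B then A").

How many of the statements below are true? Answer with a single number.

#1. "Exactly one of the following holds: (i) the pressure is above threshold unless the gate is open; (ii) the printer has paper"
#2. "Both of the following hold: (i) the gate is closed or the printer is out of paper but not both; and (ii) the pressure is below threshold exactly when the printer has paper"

#1: This is (Q ∨ R) ⊕ P.

Q ∨ R = F ∨ F = F
(Q ∨ R) ⊕ P = F ⊕ T = T
Hence #1 is true.

#2: This is (¬R ⊕ ¬P) ∧ (¬Q ↔ P).

¬R = ¬F = T
¬P = ¬T = F
¬R ⊕ ¬P = T ⊕ F = T
¬Q = ¬F = T
¬Q ↔ P = T ↔ T = T
(¬R ⊕ ¬P) ∧ (¬Q ↔ P) = T ∧ T = T
Hence #2 is true.

True statements: 2 (#1, #2).

2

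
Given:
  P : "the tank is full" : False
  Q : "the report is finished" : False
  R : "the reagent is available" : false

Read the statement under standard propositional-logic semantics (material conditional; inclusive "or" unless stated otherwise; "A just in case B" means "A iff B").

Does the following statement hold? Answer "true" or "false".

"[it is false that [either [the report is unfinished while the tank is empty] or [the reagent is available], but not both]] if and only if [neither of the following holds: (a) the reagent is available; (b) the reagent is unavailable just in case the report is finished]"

false

Values: Q=False, P=False, R=False.
Parsed as not ((not Q and not P) xor R) iff (R nor (not R iff Q))

not Q = not False = True
not P = not False = True
not Q and not P = True and True = True
(not Q and not P) xor R = True xor False = True
not ((not Q and not P) xor R) = not True = False
not R = not False = True
not R iff Q = True iff False = False
R nor (not R iff Q) = False nor False = True
not ((not Q and not P) xor R) iff (R nor (not R iff Q)) = False iff True = False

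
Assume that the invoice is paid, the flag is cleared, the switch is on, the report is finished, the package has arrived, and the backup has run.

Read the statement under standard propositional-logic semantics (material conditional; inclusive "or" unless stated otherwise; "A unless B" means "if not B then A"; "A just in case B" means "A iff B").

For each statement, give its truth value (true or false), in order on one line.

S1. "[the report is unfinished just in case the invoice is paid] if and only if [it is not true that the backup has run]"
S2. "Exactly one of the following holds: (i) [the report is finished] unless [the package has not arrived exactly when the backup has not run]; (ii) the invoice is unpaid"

Let G = "the report is finished" (T), D = "the invoice is paid" (T), M = "the backup has run" (T), P = "the package has arrived" (T).

S1: Parsed as (¬G ↔ D) ↔ ¬M

¬G = ¬T = F
¬G ↔ D = F ↔ T = F
¬M = ¬T = F
(¬G ↔ D) ↔ ¬M = F ↔ F = T
Hence S1 is true.

S2: In symbols: (G ∨ (¬P ↔ ¬M)) ⊕ ¬D

¬P = ¬T = F
¬M = ¬T = F
¬P ↔ ¬M = F ↔ F = T
G ∨ (¬P ↔ ¬M) = T ∨ T = T
¬D = ¬T = F
(G ∨ (¬P ↔ ¬M)) ⊕ ¬D = T ⊕ F = T
So S2 is true.

S1 T, S2 T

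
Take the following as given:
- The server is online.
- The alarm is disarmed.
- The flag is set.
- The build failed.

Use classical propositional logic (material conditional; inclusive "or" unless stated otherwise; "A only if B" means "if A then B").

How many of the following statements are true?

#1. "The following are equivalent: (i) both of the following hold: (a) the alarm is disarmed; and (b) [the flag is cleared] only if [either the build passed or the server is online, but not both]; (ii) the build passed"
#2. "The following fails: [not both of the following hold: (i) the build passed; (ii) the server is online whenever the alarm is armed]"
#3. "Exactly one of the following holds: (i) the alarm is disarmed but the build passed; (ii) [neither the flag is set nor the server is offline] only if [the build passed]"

1

Let H = "the alarm is armed" (F), G = "the flag is set" (T), P = "the build passed" (F), D = "the server is online" (T).

#1: Parsed as (~H & (~G -> (P xor D))) <-> P

~H = ~F = T
~G = ~T = F
P xor D = F xor T = T
~G -> (P xor D) = F -> T = T
~H & (~G -> (P xor D)) = T & T = T
(~H & (~G -> (P xor D))) <-> P = T <-> F = F
Thus #1 is false.

#2: Formalization: ~(P nand (H -> D))

H -> D = F -> T = T
P nand (H -> D) = F nand T = T
~(P nand (H -> D)) = ~T = F
Hence #2 is false.

#3: This is (~H & P) xor ((G nor ~D) -> P).

~H = ~F = T
~H & P = T & F = F
~D = ~T = F
G nor ~D = T nor F = F
(G nor ~D) -> P = F -> F = T
(~H & P) xor ((G nor ~D) -> P) = F xor T = T
Hence #3 is true.

True statements: 1 (#3).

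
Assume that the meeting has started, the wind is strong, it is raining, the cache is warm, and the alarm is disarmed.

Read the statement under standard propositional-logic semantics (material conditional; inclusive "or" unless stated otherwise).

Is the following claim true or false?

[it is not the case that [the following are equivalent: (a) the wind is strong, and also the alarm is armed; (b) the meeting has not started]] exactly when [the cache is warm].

false

Let Q = "the wind is strong" (T), U = "the alarm is armed" (F), P = "the meeting has started" (T), S = "the cache is warm" (T).
In symbols: ~((Q & U) <-> ~P) <-> S

Q & U = T & F = F
~P = ~T = F
(Q & U) <-> ~P = F <-> F = T
~((Q & U) <-> ~P) = ~T = F
~((Q & U) <-> ~P) <-> S = F <-> T = F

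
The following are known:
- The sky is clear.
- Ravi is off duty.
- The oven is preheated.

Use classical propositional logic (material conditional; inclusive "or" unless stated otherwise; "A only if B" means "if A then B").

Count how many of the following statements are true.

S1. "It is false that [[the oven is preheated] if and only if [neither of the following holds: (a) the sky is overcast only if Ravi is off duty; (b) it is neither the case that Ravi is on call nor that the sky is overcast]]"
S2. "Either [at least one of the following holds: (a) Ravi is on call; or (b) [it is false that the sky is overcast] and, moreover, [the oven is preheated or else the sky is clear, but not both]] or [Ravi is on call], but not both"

Let N = "the oven is preheated" (T), Q = "the sky is overcast" (F), K = "Ravi is on call" (F).

S1: In symbols: ¬(N ↔ ((Q → ¬K) ↓ (K ↓ Q)))

¬K = ¬F = T
Q → ¬K = F → T = T
K ↓ Q = F ↓ F = T
(Q → ¬K) ↓ (K ↓ Q) = T ↓ T = F
N ↔ ((Q → ¬K) ↓ (K ↓ Q)) = T ↔ F = F
¬(N ↔ ((Q → ¬K) ↓ (K ↓ Q))) = ¬F = T
Hence S1 is true.

S2: This is (K ∨ (¬Q ∧ (N ⊕ ¬Q))) ⊕ K.

¬Q = ¬F = T
¬Q = ¬F = T
N ⊕ ¬Q = T ⊕ T = F
¬Q ∧ (N ⊕ ¬Q) = T ∧ F = F
K ∨ (¬Q ∧ (N ⊕ ¬Q)) = F ∨ F = F
(K ∨ (¬Q ∧ (N ⊕ ¬Q))) ⊕ K = F ⊕ F = F
Hence S2 is false.

1 of the 2 statements is true (S1).

1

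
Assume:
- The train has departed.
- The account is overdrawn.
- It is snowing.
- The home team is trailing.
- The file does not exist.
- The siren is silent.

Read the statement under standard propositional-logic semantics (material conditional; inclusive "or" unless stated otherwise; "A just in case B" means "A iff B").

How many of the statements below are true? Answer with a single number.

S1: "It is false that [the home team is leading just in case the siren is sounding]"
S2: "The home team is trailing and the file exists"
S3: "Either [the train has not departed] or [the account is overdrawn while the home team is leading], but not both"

0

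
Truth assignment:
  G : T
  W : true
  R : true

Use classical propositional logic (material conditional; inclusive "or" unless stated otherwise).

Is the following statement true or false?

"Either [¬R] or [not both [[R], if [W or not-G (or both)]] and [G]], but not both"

False.

Values: R=True, W=True, G=True.
This is not R xor (((W or not G) -> R) nand G).

not R = not True = False
not G = not True = False
W or not G = True or False = True
(W or not G) -> R = True -> True = True
((W or not G) -> R) nand G = True nand True = False
not R xor (((W or not G) -> R) nand G) = False xor False = False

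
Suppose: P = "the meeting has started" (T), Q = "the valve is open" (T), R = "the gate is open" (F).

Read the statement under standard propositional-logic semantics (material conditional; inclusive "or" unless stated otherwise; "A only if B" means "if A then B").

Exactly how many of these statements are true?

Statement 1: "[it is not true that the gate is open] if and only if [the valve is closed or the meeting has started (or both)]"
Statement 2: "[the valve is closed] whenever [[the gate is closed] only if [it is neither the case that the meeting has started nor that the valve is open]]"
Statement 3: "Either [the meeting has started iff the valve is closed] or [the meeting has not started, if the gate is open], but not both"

3

Statement 1: In symbols: not R iff (not Q or P)

not R = not False = True
not Q = not True = False
not Q or P = False or True = True
not R iff (not Q or P) = True iff True = True
Thus Statement 1 is true.

Statement 2: In symbols: (not R -> (P nor Q)) -> not Q

not R = not False = True
P nor Q = True nor True = False
not R -> (P nor Q) = True -> False = False
not Q = not True = False
(not R -> (P nor Q)) -> not Q = False -> False = True
Thus Statement 2 is true.

Statement 3: This is (P iff not Q) xor (R -> not P).

not Q = not True = False
P iff not Q = True iff False = False
not P = not True = False
R -> not P = False -> False = True
(P iff not Q) xor (R -> not P) = False xor True = True
Hence Statement 3 is true.

True statements: 3 (Statement 1, Statement 2, Statement 3).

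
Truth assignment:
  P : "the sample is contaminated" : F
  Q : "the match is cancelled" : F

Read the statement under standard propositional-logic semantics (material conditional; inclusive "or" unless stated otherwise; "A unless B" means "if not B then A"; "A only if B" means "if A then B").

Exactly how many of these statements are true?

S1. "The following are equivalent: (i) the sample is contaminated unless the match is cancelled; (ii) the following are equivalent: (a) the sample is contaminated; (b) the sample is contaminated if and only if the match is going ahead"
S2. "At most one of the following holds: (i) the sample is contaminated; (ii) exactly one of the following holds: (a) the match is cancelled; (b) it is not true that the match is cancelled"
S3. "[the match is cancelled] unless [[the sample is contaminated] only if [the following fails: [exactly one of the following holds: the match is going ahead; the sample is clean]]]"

S1: This is (P | Q) <-> (P <-> (P <-> ~Q)).

P | Q = F | F = F
~Q = ~F = T
P <-> ~Q = F <-> T = F
P <-> (P <-> ~Q) = F <-> F = T
(P | Q) <-> (P <-> (P <-> ~Q)) = F <-> T = F
So S1 is false.

S2: In symbols: P nand (Q xor ~Q)

~Q = ~F = T
Q xor ~Q = F xor T = T
P nand (Q xor ~Q) = F nand T = T
Hence S2 is true.

S3: Formalization: Q | (P -> ~(~Q xor ~P))

~Q = ~F = T
~P = ~F = T
~Q xor ~P = T xor T = F
~(~Q xor ~P) = ~F = T
P -> ~(~Q xor ~P) = F -> T = T
Q | (P -> ~(~Q xor ~P)) = F | T = T
So S3 is true.

Count: 2.

2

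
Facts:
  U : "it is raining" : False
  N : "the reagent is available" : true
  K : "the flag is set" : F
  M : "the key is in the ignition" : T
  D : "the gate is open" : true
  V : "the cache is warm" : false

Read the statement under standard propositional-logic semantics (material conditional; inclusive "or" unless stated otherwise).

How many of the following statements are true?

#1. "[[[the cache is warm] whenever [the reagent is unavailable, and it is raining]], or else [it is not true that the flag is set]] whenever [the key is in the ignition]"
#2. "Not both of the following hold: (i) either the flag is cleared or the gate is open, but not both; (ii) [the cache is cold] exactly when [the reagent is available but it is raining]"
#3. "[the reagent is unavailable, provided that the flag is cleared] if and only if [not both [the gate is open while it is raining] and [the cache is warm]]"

2

#1: Parsed as M -> (((~N & U) -> V) | ~K)

~N = ~T = F
~N & U = F & F = F
(~N & U) -> V = F -> F = T
~K = ~F = T
((~N & U) -> V) | ~K = T | T = T
M -> (((~N & U) -> V) | ~K) = T -> T = T
Hence #1 is true.

#2: Parsed as (~K xor D) nand (~V <-> (N & U))

~K = ~F = T
~K xor D = T xor T = F
~V = ~F = T
N & U = T & F = F
~V <-> (N & U) = T <-> F = F
(~K xor D) nand (~V <-> (N & U)) = F nand F = T
Thus #2 is true.

#3: This is (~K -> ~N) <-> ((D & U) nand V).

~K = ~F = T
~N = ~T = F
~K -> ~N = T -> F = F
D & U = T & F = F
(D & U) nand V = F nand F = T
(~K -> ~N) <-> ((D & U) nand V) = F <-> T = F
So #3 is false.

True statements: 2 (#1, #2).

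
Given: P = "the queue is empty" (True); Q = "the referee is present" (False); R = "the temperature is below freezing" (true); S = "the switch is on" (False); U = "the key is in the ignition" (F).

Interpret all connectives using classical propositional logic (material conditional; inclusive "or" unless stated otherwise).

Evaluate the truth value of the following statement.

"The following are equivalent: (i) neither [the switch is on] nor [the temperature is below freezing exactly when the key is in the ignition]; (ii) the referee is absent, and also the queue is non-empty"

False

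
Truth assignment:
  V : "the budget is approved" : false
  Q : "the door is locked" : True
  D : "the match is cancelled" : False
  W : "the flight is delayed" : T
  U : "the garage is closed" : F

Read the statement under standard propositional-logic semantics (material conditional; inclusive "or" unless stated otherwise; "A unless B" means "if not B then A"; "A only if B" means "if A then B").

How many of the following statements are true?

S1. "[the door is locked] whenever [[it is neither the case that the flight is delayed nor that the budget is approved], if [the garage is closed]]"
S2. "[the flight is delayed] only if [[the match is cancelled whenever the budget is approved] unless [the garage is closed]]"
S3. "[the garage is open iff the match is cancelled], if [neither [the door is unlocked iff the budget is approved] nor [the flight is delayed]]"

3

S1: In symbols: (U → (W ↓ V)) → Q

W ↓ V = T ↓ F = F
U → (W ↓ V) = F → F = T
(U → (W ↓ V)) → Q = T → T = T
Hence S1 is true.

S2: In symbols: W → ((V → D) ∨ U)

V → D = F → F = T
(V → D) ∨ U = T ∨ F = T
W → ((V → D) ∨ U) = T → T = T
Hence S2 is true.

S3: This is ((¬Q ↔ V) ↓ W) → (¬U ↔ D).

¬Q = ¬T = F
¬Q ↔ V = F ↔ F = T
(¬Q ↔ V) ↓ W = T ↓ T = F
¬U = ¬F = T
¬U ↔ D = T ↔ F = F
((¬Q ↔ V) ↓ W) → (¬U ↔ D) = F → F = T
Thus S3 is true.

3 of the 3 statements are true.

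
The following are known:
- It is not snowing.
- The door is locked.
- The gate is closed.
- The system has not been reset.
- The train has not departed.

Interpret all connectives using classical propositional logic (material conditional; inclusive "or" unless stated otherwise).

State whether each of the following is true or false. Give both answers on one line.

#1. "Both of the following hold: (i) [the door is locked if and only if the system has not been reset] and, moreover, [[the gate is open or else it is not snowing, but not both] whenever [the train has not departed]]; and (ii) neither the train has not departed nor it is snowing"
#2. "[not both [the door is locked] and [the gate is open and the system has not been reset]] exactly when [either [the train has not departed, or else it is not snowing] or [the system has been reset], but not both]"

#1 F, #2 T

Let D = "the door is locked" (T), H = "the system has been reset" (F), L = "the train has departed" (F), Q = "the gate is open" (F), M = "it is snowing" (F).

#1: In symbols: ((D ↔ ¬H) ∧ (¬L → (Q ⊕ ¬M))) ∧ (¬L ↓ M)

¬H = ¬F = T
D ↔ ¬H = T ↔ T = T
¬L = ¬F = T
¬M = ¬F = T
Q ⊕ ¬M = F ⊕ T = T
¬L → (Q ⊕ ¬M) = T → T = T
(D ↔ ¬H) ∧ (¬L → (Q ⊕ ¬M)) = T ∧ T = T
¬L = ¬F = T
¬L ↓ M = T ↓ F = F
((D ↔ ¬H) ∧ (¬L → (Q ⊕ ¬M))) ∧ (¬L ↓ M) = T ∧ F = F
Hence #1 is false.

#2: Parsed as (D ↑ (Q ∧ ¬H)) ↔ ((¬L ∨ ¬M) ⊕ H)

¬H = ¬F = T
Q ∧ ¬H = F ∧ T = F
D ↑ (Q ∧ ¬H) = T ↑ F = T
¬L = ¬F = T
¬M = ¬F = T
¬L ∨ ¬M = T ∨ T = T
(¬L ∨ ¬M) ⊕ H = T ⊕ F = T
(D ↑ (Q ∧ ¬H)) ↔ ((¬L ∨ ¬M) ⊕ H) = T ↔ T = T
Hence #2 is true.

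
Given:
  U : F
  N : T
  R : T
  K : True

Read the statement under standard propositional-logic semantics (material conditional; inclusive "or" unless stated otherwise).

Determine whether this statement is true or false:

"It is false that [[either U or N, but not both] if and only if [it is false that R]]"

The statement is true.

Values: U=F, N=T, R=T.
In symbols: ~((U xor N) <-> ~R)

U xor N = F xor T = T
~R = ~T = F
(U xor N) <-> ~R = T <-> F = F
~((U xor N) <-> ~R) = ~F = T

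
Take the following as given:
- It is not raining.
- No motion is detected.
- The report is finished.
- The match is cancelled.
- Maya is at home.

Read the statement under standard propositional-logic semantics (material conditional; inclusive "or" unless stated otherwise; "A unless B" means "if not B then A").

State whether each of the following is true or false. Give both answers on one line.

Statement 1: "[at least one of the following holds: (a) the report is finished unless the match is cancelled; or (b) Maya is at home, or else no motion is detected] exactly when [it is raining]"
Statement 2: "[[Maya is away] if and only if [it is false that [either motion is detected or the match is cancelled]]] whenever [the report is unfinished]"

Statement 1 F; Statement 2 T

Let L = "the report is finished" (T), M = "the match is cancelled" (T), V = "Maya is at home" (T), N = "motion is detected" (F), P = "it is raining" (F).

Statement 1: In symbols: ((L | M) | (V | ~N)) <-> P

L | M = T | T = T
~N = ~F = T
V | ~N = T | T = T
(L | M) | (V | ~N) = T | T = T
((L | M) | (V | ~N)) <-> P = T <-> F = F
Hence Statement 1 is false.

Statement 2: Parsed as ~L -> (~V <-> ~(N | M))

~L = ~T = F
~V = ~T = F
N | M = F | T = T
~(N | M) = ~T = F
~V <-> ~(N | M) = F <-> F = T
~L -> (~V <-> ~(N | M)) = F -> T = T
Hence Statement 2 is true.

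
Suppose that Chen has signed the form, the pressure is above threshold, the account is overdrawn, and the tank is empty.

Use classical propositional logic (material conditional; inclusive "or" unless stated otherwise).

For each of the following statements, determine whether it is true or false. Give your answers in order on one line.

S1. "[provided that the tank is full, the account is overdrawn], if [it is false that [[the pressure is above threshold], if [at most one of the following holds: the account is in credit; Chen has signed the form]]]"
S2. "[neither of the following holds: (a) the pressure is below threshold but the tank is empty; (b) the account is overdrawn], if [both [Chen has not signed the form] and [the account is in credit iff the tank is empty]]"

Let R = "the account is overdrawn" (T), P = "Chen has signed the form" (T), Q = "the pressure is above threshold" (T), S = "the tank is full" (F).

S1: In symbols: ¬((¬R ↑ P) → Q) → (S → R)

¬R = ¬T = F
¬R ↑ P = F ↑ T = T
(¬R ↑ P) → Q = T → T = T
¬((¬R ↑ P) → Q) = ¬T = F
S → R = F → T = T
¬((¬R ↑ P) → Q) → (S → R) = F → T = T
So S1 is true.

S2: This is (¬P ∧ (¬R ↔ ¬S)) → ((¬Q ∧ ¬S) ↓ R).

¬P = ¬T = F
¬R = ¬T = F
¬S = ¬F = T
¬R ↔ ¬S = F ↔ T = F
¬P ∧ (¬R ↔ ¬S) = F ∧ F = F
¬Q = ¬T = F
¬S = ¬F = T
¬Q ∧ ¬S = F ∧ T = F
(¬Q ∧ ¬S) ↓ R = F ↓ T = F
(¬P ∧ (¬R ↔ ¬S)) → ((¬Q ∧ ¬S) ↓ R) = F → F = T
So S2 is true.

S1 True, S2 True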